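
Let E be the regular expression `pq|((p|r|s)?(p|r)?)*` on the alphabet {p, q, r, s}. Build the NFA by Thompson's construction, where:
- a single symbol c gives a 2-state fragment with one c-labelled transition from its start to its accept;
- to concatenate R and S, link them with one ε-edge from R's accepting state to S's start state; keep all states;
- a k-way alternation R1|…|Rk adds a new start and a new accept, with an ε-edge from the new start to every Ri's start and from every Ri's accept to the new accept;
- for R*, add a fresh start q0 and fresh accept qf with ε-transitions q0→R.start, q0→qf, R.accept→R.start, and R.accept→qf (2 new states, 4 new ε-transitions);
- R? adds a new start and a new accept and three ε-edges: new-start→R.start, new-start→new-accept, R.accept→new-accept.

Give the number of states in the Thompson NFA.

26

By structural recursion:
Each of the 7 symbol leaves contributes a 2-state fragment.
  pq = 4 states
  p|r|s = 8 states
  (p|r|s)? = 10 states
  p|r = 6 states
  (p|r)? = 8 states
  (p|r|s)?(p|r)? = 18 states
  ((p|r|s)?(p|r)?)* = 20 states
  pq|((p|r|s)?(p|r)?)* = 26 states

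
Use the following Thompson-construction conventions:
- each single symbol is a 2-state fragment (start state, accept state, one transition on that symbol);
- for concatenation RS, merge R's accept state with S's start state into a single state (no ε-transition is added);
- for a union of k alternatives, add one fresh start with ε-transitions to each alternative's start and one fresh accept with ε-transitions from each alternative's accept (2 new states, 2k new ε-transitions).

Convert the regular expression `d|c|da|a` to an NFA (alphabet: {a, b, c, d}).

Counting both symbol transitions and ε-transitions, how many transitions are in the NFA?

13

Per subexpression:
Each of the 5 symbol leaves contributes 1 transition (1 symbol, 0 ε).
  da — 2 transitions (2 symbol, 0 ε)
  d|c|da|a — 13 transitions (5 symbol, 8 ε)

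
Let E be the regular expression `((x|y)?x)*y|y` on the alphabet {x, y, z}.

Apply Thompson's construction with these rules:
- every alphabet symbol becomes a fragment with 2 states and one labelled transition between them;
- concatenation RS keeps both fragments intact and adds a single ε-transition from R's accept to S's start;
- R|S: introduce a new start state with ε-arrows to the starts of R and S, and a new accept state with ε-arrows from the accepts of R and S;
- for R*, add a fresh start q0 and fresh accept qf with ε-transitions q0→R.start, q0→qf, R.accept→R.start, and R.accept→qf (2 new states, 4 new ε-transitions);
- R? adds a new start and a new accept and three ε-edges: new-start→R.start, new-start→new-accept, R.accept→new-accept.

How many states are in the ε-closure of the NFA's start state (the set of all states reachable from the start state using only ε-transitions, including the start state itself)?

11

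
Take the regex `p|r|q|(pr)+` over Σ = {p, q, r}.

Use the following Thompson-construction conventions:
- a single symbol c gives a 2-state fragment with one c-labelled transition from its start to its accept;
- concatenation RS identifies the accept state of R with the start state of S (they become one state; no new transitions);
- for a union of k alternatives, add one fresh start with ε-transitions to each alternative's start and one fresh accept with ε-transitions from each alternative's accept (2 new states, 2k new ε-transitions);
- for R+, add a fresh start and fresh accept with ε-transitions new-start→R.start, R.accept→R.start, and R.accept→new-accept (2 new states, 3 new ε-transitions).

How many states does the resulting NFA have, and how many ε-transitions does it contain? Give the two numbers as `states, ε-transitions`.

Bottom-up over the parse tree:
Each of the 5 symbol leaves contributes 2 states and 0 ε-transitions.
  pr → 3 states, 0 ε-transitions
  (pr)+ → 5 states, 3 ε-transitions
  p|r|q|(pr)+ → 13 states, 11 ε-transitions

13, 11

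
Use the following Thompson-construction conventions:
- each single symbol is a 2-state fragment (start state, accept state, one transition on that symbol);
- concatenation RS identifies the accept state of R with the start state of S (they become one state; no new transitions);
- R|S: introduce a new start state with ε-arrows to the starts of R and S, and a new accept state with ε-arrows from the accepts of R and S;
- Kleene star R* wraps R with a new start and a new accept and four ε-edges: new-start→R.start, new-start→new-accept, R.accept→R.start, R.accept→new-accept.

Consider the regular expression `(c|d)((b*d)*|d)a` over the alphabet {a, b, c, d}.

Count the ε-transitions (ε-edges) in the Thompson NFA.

16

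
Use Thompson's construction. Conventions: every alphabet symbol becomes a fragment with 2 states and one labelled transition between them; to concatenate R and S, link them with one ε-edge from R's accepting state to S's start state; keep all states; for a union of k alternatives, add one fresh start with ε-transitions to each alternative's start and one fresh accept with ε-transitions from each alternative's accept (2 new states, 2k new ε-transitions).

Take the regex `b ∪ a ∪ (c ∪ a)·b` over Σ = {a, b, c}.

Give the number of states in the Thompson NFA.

By structural recursion:
Each of the 5 symbol leaves contributes a 2-state fragment.
  c ∪ a = 6 states
  (c ∪ a)·b = 8 states
  b ∪ a ∪ (c ∪ a)·b = 14 states

14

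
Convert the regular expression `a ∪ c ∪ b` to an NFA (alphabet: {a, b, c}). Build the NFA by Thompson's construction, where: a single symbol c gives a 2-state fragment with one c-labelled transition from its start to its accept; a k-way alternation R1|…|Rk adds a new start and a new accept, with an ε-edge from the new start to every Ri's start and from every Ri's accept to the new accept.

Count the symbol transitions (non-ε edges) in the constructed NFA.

3

Building bottom-up:
Each of the 3 symbol leaves contributes exactly 1 symbol transition.
  a ∪ c ∪ b — 3 symbol transitions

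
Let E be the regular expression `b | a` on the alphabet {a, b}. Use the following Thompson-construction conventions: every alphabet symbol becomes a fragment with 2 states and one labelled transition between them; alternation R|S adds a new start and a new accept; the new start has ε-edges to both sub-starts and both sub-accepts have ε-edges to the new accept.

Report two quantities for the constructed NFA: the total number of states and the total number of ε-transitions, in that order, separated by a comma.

Building bottom-up:
Each of the 2 symbol leaves contributes 2 states and 0 ε-transitions.
  b | a : 6 states, 4 ε-transitions

6, 4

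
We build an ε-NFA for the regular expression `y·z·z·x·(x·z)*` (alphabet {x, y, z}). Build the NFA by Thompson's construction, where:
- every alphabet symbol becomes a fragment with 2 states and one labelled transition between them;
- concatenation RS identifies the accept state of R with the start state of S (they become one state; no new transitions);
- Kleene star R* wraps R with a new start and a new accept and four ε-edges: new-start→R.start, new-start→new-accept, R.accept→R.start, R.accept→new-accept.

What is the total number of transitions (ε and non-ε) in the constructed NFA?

10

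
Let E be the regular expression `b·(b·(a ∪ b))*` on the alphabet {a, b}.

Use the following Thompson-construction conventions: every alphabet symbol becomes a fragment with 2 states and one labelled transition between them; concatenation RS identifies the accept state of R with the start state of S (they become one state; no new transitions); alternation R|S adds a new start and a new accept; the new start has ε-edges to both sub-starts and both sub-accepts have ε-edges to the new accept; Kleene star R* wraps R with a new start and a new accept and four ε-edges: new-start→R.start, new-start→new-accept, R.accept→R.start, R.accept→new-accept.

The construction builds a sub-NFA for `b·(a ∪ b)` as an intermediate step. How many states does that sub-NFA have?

Fragment for `b·(a ∪ b)`:
Each of the 3 symbol leaves contributes a 2-state fragment.
  a ∪ b — 6 states
  b·(a ∪ b) — 7 states

7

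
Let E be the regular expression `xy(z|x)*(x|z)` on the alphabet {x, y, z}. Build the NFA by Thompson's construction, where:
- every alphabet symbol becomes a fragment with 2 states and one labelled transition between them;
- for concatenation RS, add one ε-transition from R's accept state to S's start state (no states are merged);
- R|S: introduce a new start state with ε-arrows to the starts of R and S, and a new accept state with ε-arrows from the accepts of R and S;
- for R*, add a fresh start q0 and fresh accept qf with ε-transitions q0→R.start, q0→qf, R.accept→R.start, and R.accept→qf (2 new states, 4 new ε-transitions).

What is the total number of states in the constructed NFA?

18

Bottom-up over the parse tree:
Each of the 6 symbol leaves contributes a 2-state fragment.
  z|x → 6 states
  (z|x)* → 8 states
  x|z → 6 states
  xy(z|x)*(x|z) → 18 states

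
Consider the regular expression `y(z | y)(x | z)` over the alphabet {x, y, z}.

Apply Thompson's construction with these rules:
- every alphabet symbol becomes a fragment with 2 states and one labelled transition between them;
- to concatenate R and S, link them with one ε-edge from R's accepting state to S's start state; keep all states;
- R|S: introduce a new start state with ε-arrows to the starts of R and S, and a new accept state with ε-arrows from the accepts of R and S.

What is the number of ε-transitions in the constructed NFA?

Bottom-up over the parse tree:
Each of the 5 symbol leaves contributes 0 ε-transitions.
  z | y = 4 ε-transitions
  x | z = 4 ε-transitions
  y(z | y)(x | z) = 10 ε-transitions

10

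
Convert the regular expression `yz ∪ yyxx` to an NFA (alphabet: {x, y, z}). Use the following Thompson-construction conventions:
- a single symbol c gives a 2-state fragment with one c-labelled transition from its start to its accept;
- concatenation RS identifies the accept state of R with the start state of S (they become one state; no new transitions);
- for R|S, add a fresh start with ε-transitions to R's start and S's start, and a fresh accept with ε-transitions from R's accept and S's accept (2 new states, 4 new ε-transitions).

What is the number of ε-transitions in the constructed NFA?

4

Bottom-up over the parse tree:
Each of the 6 symbol leaves contributes 0 ε-transitions.
  yz — 0 ε-transitions
  yyxx — 0 ε-transitions
  yz ∪ yyxx — 4 ε-transitions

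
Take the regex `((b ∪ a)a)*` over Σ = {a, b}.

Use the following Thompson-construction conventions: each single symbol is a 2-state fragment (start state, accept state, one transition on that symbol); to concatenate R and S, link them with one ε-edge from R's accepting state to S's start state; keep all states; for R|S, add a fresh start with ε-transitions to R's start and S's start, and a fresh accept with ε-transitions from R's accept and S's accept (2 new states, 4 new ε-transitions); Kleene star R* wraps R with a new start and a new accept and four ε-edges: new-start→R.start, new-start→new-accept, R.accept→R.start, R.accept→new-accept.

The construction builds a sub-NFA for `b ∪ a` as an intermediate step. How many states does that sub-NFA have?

Fragment for `b ∪ a`:
Each of the 2 symbol leaves contributes a 2-state fragment.
  b ∪ a — 6 states

6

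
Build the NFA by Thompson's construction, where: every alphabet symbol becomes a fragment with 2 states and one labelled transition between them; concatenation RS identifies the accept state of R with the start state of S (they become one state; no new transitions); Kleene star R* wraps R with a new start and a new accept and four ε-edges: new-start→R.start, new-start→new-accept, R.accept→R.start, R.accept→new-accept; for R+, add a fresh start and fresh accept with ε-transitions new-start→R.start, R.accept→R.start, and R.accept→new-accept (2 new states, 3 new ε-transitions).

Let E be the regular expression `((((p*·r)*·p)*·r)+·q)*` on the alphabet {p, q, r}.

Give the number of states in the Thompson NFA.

Recursing over subexpressions:
Each of the 5 symbol leaves contributes a 2-state fragment.
  p* : 4 states
  p*·r : 5 states
  (p*·r)* : 7 states
  (p*·r)*·p : 8 states
  ((p*·r)*·p)* : 10 states
  ((p*·r)*·p)*·r : 11 states
  (((p*·r)*·p)*·r)+ : 13 states
  (((p*·r)*·p)*·r)+·q : 14 states
  ((((p*·r)*·p)*·r)+·q)* : 16 states

16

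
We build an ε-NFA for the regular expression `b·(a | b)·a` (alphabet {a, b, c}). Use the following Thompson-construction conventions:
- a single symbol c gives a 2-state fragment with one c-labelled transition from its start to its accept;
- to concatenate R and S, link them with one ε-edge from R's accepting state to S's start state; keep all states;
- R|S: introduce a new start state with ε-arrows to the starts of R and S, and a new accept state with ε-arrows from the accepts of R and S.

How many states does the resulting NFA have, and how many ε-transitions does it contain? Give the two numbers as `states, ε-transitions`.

By structural recursion:
Each of the 4 symbol leaves contributes 2 states and 0 ε-transitions.
  a | b → 6 states, 4 ε-transitions
  b·(a | b)·a → 10 states, 6 ε-transitions

10, 6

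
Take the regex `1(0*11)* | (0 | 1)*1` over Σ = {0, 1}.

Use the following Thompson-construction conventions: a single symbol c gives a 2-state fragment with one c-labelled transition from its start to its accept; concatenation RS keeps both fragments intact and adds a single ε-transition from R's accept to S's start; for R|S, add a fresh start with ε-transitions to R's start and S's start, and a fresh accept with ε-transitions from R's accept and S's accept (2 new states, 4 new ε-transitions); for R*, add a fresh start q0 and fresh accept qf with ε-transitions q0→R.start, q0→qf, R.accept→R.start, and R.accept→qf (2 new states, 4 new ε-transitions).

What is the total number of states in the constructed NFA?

24

Building bottom-up:
Each of the 7 symbol leaves contributes a 2-state fragment.
  0* = 4 states
  0*11 = 8 states
  (0*11)* = 10 states
  1(0*11)* = 12 states
  0 | 1 = 6 states
  (0 | 1)* = 8 states
  (0 | 1)*1 = 10 states
  1(0*11)* | (0 | 1)*1 = 24 states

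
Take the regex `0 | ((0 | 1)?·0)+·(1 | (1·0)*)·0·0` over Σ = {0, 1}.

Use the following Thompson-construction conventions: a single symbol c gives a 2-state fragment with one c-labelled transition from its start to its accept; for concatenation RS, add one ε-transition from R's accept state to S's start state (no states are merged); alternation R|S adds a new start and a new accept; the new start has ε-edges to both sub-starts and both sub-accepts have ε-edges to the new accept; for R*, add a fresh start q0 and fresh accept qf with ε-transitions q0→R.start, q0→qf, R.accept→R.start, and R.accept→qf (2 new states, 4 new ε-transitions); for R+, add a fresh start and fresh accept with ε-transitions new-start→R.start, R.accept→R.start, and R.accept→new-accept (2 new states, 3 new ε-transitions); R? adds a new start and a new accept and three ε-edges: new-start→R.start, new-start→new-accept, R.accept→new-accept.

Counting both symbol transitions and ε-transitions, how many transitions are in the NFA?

36

Building bottom-up:
Each of the 9 symbol leaves contributes 1 transition (1 symbol, 0 ε).
  0 | 1 → 6 transitions (2 symbol, 4 ε)
  (0 | 1)? → 9 transitions (2 symbol, 7 ε)
  (0 | 1)?·0 → 11 transitions (3 symbol, 8 ε)
  ((0 | 1)?·0)+ → 14 transitions (3 symbol, 11 ε)
  1·0 → 3 transitions (2 symbol, 1 ε)
  (1·0)* → 7 transitions (2 symbol, 5 ε)
  1 | (1·0)* → 12 transitions (3 symbol, 9 ε)
  ((0 | 1)?·0)+·(1 | (1·0)*)·0·0 → 31 transitions (8 symbol, 23 ε)
  0 | ((0 | 1)?·0)+·(1 | (1·0)*)·0·0 → 36 transitions (9 symbol, 27 ε)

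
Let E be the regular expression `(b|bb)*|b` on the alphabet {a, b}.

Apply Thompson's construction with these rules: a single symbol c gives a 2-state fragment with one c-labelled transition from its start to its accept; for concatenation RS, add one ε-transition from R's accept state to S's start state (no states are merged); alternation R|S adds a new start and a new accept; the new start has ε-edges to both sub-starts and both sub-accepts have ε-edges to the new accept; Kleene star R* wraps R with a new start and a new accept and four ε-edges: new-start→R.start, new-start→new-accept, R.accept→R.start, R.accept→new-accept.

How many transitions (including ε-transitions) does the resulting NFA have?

17

Bottom-up over the parse tree:
Each of the 4 symbol leaves contributes 1 transition (1 symbol, 0 ε).
  bb → 3 transitions (2 symbol, 1 ε)
  b|bb → 8 transitions (3 symbol, 5 ε)
  (b|bb)* → 12 transitions (3 symbol, 9 ε)
  (b|bb)*|b → 17 transitions (4 symbol, 13 ε)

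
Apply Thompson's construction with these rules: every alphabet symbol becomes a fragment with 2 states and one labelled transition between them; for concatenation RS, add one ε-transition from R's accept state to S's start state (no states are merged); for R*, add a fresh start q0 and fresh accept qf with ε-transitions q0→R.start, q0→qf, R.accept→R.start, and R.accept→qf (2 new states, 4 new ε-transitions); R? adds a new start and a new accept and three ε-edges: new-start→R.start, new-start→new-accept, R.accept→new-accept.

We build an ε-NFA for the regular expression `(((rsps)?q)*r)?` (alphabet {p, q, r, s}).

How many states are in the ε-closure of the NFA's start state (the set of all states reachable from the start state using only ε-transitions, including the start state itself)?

9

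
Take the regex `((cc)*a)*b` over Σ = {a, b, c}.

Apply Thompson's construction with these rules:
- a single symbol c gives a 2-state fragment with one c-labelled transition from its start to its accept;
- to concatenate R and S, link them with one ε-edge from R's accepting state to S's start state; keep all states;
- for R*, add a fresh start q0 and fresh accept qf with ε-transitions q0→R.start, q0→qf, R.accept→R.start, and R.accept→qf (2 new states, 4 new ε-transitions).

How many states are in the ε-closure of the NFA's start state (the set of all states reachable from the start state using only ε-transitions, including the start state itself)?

7

Compute the ε-closure size of each fragment's start state recursively; a symbol fragment's start has no outgoing ε-edge, so its closure is just itself (size 1).
  cc : same as the first factor's closure: C = 1
  (cc)* : C = 1 (new start) + 1 (body) + 1 (new accept) = 3
  (cc)*a : the left operand accepts ε, so the closure extends into the next operand (via the concat ε-link); C = 3 + 1 = 4
  ((cc)*a)* : the star's fresh start ε-reaches both the body's start and the fresh accept: C = 2 + 4 = 6
  ((cc)*a)*b : C = 6 + 1 = 7 (closure spills across the concat boundary because the left factor accepts ε)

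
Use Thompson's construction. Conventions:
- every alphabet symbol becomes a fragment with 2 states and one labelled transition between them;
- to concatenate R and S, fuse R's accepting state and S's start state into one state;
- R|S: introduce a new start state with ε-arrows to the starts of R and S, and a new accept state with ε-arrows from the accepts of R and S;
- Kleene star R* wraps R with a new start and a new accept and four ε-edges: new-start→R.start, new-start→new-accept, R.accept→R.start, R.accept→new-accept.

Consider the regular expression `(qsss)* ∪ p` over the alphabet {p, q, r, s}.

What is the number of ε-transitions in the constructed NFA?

Recursing over subexpressions:
Each of the 5 symbol leaves contributes 0 ε-transitions.
  qsss — 0 ε-transitions
  (qsss)* — 4 ε-transitions
  (qsss)* ∪ p — 8 ε-transitions

8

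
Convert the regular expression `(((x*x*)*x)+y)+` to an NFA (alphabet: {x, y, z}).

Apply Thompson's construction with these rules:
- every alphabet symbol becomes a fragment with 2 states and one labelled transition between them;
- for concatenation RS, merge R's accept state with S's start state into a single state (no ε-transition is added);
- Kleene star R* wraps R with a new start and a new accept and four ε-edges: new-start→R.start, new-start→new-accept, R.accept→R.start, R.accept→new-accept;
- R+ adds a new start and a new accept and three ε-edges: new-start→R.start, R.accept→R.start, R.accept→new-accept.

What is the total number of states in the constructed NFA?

15

Recursing over subexpressions:
Each of the 4 symbol leaves contributes a 2-state fragment.
  x* = 4 states
  x* = 4 states
  x*x* = 7 states
  (x*x*)* = 9 states
  (x*x*)*x = 10 states
  ((x*x*)*x)+ = 12 states
  ((x*x*)*x)+y = 13 states
  (((x*x*)*x)+y)+ = 15 states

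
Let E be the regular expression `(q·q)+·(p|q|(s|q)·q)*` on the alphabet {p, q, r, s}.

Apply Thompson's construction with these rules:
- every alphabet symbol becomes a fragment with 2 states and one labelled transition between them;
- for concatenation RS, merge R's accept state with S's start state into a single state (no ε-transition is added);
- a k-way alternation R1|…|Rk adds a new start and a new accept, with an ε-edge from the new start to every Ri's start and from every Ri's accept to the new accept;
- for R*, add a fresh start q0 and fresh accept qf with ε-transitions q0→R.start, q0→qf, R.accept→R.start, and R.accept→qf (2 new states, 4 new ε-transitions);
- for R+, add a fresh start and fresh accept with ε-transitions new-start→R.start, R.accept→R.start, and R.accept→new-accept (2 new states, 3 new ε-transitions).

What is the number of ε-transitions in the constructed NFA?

Building bottom-up:
Each of the 7 symbol leaves contributes 0 ε-transitions.
  q·q — 0 ε-transitions
  (q·q)+ — 3 ε-transitions
  s|q — 4 ε-transitions
  (s|q)·q — 4 ε-transitions
  p|q|(s|q)·q — 10 ε-transitions
  (p|q|(s|q)·q)* — 14 ε-transitions
  (q·q)+·(p|q|(s|q)·q)* — 17 ε-transitions

17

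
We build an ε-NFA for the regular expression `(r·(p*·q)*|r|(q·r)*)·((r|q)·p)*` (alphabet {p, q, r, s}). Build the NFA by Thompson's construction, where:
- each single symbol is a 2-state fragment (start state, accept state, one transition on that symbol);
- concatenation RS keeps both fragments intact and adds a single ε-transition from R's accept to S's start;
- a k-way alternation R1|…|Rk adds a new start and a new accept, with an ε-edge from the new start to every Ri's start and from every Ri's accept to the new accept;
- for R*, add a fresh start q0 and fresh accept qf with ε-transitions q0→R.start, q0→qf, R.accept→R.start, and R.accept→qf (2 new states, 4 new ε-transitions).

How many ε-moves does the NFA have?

31

Per subexpression:
Each of the 9 symbol leaves contributes 0 ε-transitions.
  p* → 4 ε-transitions
  p*·q → 5 ε-transitions
  (p*·q)* → 9 ε-transitions
  r·(p*·q)* → 10 ε-transitions
  q·r → 1 ε-transition
  (q·r)* → 5 ε-transitions
  r·(p*·q)*|r|(q·r)* → 21 ε-transitions
  r|q → 4 ε-transitions
  (r|q)·p → 5 ε-transitions
  ((r|q)·p)* → 9 ε-transitions
  (r·(p*·q)*|r|(q·r)*)·((r|q)·p)* → 31 ε-transitions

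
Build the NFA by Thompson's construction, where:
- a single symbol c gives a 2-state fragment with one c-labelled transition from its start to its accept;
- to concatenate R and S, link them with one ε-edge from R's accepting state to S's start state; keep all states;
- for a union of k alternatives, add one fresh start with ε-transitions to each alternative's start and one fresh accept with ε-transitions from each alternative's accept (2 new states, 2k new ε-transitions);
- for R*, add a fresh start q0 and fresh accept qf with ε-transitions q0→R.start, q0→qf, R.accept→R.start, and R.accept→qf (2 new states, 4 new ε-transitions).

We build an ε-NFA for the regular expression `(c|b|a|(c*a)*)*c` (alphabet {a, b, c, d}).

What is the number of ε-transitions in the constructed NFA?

22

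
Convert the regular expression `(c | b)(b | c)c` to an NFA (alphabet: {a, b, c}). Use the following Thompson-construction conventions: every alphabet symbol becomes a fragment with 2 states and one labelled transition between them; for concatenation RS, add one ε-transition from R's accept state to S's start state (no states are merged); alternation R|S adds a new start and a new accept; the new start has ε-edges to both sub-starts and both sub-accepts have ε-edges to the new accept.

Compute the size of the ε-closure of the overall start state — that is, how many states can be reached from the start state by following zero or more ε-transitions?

3

Let C(F) = |ε-closure(F.start)| within fragment F, and note whether F accepts ε. Symbol fragments have C = 1 and do not accept ε. Then:
  c | b — new start ε-reaches every alternative's start; none of them accept ε, so the new accept is not reached: |ε-closure| = 1 + 1 + 1 = 3
  b | c — |ε-closure| = 1 + 1 + 1 = 3 (the new accept is not ε-reachable since no branch accepts ε)
  (c | b)(b | c)c — same as the first factor's closure: |ε-closure| = 3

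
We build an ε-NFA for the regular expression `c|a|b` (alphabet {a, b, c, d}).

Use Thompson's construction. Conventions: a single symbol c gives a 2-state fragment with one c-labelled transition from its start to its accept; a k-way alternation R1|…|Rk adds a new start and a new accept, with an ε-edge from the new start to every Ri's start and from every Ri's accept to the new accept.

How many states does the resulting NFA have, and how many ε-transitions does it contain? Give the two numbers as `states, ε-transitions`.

8, 6

Per subexpression:
Each of the 3 symbol leaves contributes 2 states and 0 ε-transitions.
  c|a|b = 8 states, 6 ε-transitions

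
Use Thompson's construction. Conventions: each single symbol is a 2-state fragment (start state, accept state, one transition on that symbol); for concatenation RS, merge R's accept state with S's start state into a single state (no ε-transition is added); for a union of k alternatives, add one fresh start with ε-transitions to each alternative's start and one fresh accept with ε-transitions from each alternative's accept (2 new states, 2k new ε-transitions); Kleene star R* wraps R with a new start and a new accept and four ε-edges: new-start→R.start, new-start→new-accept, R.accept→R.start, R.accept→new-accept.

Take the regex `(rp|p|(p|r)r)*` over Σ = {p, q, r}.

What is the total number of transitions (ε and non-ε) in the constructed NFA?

20

Bottom-up over the parse tree:
Each of the 6 symbol leaves contributes 1 transition (1 symbol, 0 ε).
  rp → 2 transitions (2 symbol, 0 ε)
  p|r → 6 transitions (2 symbol, 4 ε)
  (p|r)r → 7 transitions (3 symbol, 4 ε)
  rp|p|(p|r)r → 16 transitions (6 symbol, 10 ε)
  (rp|p|(p|r)r)* → 20 transitions (6 symbol, 14 ε)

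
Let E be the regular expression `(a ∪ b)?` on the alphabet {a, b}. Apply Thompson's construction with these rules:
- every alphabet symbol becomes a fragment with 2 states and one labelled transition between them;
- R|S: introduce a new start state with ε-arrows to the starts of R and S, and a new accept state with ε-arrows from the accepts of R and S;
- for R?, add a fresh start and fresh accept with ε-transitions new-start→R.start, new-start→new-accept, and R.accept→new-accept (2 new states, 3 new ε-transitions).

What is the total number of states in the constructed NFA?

8

Per subexpression:
Each of the 2 symbol leaves contributes a 2-state fragment.
  a ∪ b : 6 states
  (a ∪ b)? : 8 states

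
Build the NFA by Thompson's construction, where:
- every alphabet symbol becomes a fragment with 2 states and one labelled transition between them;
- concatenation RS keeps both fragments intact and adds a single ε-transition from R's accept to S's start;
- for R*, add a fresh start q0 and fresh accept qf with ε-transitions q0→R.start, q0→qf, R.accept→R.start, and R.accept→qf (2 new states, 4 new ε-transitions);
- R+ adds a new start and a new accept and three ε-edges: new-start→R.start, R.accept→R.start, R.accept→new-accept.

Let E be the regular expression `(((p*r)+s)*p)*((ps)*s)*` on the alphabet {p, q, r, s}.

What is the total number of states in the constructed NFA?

26

By structural recursion:
Each of the 7 symbol leaves contributes a 2-state fragment.
  p* : 4 states
  p*r : 6 states
  (p*r)+ : 8 states
  (p*r)+s : 10 states
  ((p*r)+s)* : 12 states
  ((p*r)+s)*p : 14 states
  (((p*r)+s)*p)* : 16 states
  ps : 4 states
  (ps)* : 6 states
  (ps)*s : 8 states
  ((ps)*s)* : 10 states
  (((p*r)+s)*p)*((ps)*s)* : 26 states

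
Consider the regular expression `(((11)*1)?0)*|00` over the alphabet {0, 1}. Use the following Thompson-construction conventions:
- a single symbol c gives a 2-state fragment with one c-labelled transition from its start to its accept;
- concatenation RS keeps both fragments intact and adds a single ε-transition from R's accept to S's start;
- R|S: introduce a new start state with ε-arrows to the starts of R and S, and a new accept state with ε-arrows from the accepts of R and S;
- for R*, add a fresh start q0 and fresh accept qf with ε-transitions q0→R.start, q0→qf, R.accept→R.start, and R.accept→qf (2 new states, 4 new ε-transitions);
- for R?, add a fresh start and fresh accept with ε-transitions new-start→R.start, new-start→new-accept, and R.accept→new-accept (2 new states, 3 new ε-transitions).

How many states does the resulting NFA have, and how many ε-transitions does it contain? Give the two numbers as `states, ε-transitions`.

By structural recursion:
Each of the 6 symbol leaves contributes 2 states and 0 ε-transitions.
  11 — 4 states, 1 ε-transition
  (11)* — 6 states, 5 ε-transitions
  (11)*1 — 8 states, 6 ε-transitions
  ((11)*1)? — 10 states, 9 ε-transitions
  ((11)*1)?0 — 12 states, 10 ε-transitions
  (((11)*1)?0)* — 14 states, 14 ε-transitions
  00 — 4 states, 1 ε-transition
  (((11)*1)?0)*|00 — 20 states, 19 ε-transitions

20, 19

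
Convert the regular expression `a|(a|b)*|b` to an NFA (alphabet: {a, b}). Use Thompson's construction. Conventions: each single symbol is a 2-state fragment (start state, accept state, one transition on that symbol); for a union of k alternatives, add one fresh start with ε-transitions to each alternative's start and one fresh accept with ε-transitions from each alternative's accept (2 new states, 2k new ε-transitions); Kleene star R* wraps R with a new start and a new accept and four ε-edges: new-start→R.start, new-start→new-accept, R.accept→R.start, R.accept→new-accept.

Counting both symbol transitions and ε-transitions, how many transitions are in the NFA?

18

By structural recursion:
Each of the 4 symbol leaves contributes 1 transition (1 symbol, 0 ε).
  a|b = 6 transitions (2 symbol, 4 ε)
  (a|b)* = 10 transitions (2 symbol, 8 ε)
  a|(a|b)*|b = 18 transitions (4 symbol, 14 ε)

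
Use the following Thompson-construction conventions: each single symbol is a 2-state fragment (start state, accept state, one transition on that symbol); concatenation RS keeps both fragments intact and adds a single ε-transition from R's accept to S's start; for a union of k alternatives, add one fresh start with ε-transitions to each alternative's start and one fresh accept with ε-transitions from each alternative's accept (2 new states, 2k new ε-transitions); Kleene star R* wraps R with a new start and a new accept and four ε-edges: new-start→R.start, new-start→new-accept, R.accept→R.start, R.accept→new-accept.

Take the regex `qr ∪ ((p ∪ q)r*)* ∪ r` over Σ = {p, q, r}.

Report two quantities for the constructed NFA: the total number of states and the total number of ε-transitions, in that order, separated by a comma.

20, 20

Bottom-up over the parse tree:
Each of the 6 symbol leaves contributes 2 states and 0 ε-transitions.
  qr : 4 states, 1 ε-transition
  p ∪ q : 6 states, 4 ε-transitions
  r* : 4 states, 4 ε-transitions
  (p ∪ q)r* : 10 states, 9 ε-transitions
  ((p ∪ q)r*)* : 12 states, 13 ε-transitions
  qr ∪ ((p ∪ q)r*)* ∪ r : 20 states, 20 ε-transitions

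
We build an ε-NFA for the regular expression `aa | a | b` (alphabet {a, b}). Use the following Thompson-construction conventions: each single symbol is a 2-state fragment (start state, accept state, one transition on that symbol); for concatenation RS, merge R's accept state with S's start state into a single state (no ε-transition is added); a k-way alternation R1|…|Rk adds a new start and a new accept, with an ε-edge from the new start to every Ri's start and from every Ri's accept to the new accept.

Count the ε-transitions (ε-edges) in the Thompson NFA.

6

Per subexpression:
Each of the 4 symbol leaves contributes 0 ε-transitions.
  aa : 0 ε-transitions
  aa | a | b : 6 ε-transitions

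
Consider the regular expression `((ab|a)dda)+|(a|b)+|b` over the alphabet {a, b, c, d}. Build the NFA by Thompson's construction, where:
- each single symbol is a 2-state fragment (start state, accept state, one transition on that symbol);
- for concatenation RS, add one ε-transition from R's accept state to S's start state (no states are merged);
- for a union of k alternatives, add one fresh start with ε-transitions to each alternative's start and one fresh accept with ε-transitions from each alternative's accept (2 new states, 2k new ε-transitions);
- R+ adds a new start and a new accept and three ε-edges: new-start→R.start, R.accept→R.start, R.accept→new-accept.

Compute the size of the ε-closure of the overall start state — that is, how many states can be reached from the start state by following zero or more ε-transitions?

Let C(F) = |ε-closure(F.start)| within fragment F, and note whether F accepts ε. Symbol fragments have C = 1 and do not accept ε. Then:
  ab : |closure| equals the left operand's closure size = 1 (its accept is not ε-reachable, so the closure stops there)
  ab|a : new start ε-reaches every alternative's start; none of them accept ε, so the new accept is not reached: |closure| = 1 + 1 + 1 = 3
  (ab|a)dda : |closure| equals the left operand's closure size = 3 (its accept is not ε-reachable, so the closure stops there)
  ((ab|a)dda)+ : |closure| = 1 + 3 = 4 (the body doesn't accept ε, so the new accept is not reached)
  a|b : new start ε-reaches every alternative's start; none of them accept ε, so the new accept is not reached: |closure| = 1 + 1 + 1 = 3
  (a|b)+ : new start ε-reaches only the body's start; the new accept needs a symbol first: |closure| = 1 + 3 = 4
  ((ab|a)dda)+|(a|b)+|b : new start ε-reaches every alternative's start; none of them accept ε, so the new accept is not reached: |closure| = 1 + 4 + 4 + 1 = 10

10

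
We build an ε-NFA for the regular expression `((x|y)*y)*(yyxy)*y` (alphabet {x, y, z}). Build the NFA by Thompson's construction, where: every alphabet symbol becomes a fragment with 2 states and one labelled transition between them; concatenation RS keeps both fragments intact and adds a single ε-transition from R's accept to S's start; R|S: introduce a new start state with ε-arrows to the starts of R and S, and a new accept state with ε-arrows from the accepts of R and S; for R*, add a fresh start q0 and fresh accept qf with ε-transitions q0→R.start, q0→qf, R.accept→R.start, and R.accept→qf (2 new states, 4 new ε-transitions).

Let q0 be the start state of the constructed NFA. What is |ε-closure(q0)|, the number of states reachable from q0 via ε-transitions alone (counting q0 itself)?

Let C(F) = |ε-closure(F.start)| within fragment F, and note whether F accepts ε. Symbol fragments have C = 1 and do not accept ε. Then:
  x|y — new start ε-reaches every alternative's start; none of them accept ε, so the new accept is not reached: |ε-closure| = 1 + 1 + 1 = 3
  (x|y)* — new start has ε-edges to the inner start and to the new accept, so |ε-closure| = 2 + 3 = 5
  (x|y)*y — the left operand accepts ε, so the closure extends into the next operand (via the concat ε-link); |ε-closure| = 5 + 1 = 6
  ((x|y)*y)* — the star's fresh start ε-reaches both the body's start and the fresh accept: |ε-closure| = 2 + 6 = 8
  yyxy — same as the first factor's closure: |ε-closure| = 1
  (yyxy)* — the star's fresh start ε-reaches both the body's start and the fresh accept: |ε-closure| = 2 + 1 = 3
  ((x|y)*y)*(yyxy)*y — |ε-closure| = 8 + 3 + 1 = 12 (closure spills across the concat boundary because the left factor accepts ε)

12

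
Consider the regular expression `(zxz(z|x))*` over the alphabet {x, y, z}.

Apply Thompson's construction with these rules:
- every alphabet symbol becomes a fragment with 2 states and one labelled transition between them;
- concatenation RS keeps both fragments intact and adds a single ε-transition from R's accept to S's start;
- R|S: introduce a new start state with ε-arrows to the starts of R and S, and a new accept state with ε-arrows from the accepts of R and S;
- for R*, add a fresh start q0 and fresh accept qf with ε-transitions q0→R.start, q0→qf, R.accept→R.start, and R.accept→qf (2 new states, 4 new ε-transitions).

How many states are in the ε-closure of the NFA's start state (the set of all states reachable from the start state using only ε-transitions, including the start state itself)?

3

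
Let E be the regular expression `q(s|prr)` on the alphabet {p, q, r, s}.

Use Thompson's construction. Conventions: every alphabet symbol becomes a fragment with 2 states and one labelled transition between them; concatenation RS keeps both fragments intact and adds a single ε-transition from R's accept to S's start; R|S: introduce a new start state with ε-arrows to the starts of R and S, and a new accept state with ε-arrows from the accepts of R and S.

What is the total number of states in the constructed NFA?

Bottom-up over the parse tree:
Each of the 5 symbol leaves contributes a 2-state fragment.
  prr = 6 states
  s|prr = 10 states
  q(s|prr) = 12 states

12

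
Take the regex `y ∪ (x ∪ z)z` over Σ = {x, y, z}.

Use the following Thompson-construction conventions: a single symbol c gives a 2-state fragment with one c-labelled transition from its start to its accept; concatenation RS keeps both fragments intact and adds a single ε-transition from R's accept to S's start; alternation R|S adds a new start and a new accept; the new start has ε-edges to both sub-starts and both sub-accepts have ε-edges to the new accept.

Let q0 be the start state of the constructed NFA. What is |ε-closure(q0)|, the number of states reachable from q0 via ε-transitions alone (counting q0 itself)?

5

Compute the ε-closure size of each fragment's start state recursively; a symbol fragment's start has no outgoing ε-edge, so its closure is just itself (size 1).
  x ∪ z → new start ε-reaches every alternative's start; none of them accept ε, so the new accept is not reached: C = 1 + 1 + 1 = 3
  (x ∪ z)z → C equals the left operand's closure size = 3 (its accept is not ε-reachable, so the closure stops there)
  y ∪ (x ∪ z)z → new start ε-reaches every alternative's start; none of them accept ε, so the new accept is not reached: C = 1 + 1 + 3 = 5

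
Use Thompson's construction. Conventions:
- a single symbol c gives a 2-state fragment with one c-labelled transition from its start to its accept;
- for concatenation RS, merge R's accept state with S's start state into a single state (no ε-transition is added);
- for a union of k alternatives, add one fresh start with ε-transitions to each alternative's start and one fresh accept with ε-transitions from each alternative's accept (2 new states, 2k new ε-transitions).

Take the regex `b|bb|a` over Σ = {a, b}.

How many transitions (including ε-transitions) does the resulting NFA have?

Bottom-up over the parse tree:
Each of the 4 symbol leaves contributes 1 transition (1 symbol, 0 ε).
  bb = 2 transitions (2 symbol, 0 ε)
  b|bb|a = 10 transitions (4 symbol, 6 ε)

10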